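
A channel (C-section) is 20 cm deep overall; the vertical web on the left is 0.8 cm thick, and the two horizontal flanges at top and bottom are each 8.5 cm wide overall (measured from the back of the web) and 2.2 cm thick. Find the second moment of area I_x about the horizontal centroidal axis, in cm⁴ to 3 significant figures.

Treat the section as a set of non-overlapping primitives; coordinates are from the bounding-box lower-left.
Web: 0.8 × 20, A = 16 cm², y = 10 cm, Ī = 533.33 cm⁴.
Top flange (beyond web): 7.7 × 2.2, A = 16.94 cm², y = 18.9 cm, Ī = 6.8325 cm⁴.
Bottom flange (beyond web): 7.7 × 2.2, A = 16.94 cm², y = 1.1 cm, Ī = 6.8325 cm⁴.
By symmetry the centroid is at mid-height, ȳ = 10 cm.
Transfer each piece to the horizontal centroidal axis using Ī + A·d² with d = y − 10:
  web: d = 0 cm → contributes +533.33 cm⁴
  top flange (beyond web): d = 8.9 cm → contributes +1348.6 cm⁴
  bottom flange (beyond web): d = -8.9 cm → contributes +1348.6 cm⁴
Total I = 3230.6 cm⁴.

I_x ≈ 3230 cm⁴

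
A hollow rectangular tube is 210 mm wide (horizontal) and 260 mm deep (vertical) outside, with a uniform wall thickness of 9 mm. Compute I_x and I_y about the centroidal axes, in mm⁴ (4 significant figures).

Break the section into simple shapes (no overlaps), measuring from the bottom-left corner of the bounding box.
Outer rectangle: 210 × 260, A = 54 600 mm², y = 130 mm, Ī = 307 580 000 mm⁴.
Inner void (subtracted): 192 × 242, A = 46 464 mm², y = 130 mm, Ī = 226 759 808 mm⁴.
By symmetry the centroid is at mid-height, ȳ = 130 mm.
All pieces are centred on the centroidal x-axis, so I = ΣĪ (holes subtracted) = 80 820 192 mm⁴.
Repeating about the centroidal y-axis gives I_y = 57 917 592 mm⁴.

I_x ≈ 8.082 × 10⁷ mm⁴, I_y ≈ 5.792 × 10⁷ mm⁴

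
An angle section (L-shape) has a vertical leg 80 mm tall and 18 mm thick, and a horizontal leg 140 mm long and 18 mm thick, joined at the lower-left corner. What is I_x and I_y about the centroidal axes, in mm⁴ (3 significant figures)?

I_x ≈ 1.66 × 10⁶ mm⁴, I_y ≈ 7.02 × 10⁶ mm⁴

Split into non-overlapping primitives; take the origin at the lower-left of the bounding box.
Vertical leg: 18 × 80, A = 1 440 mm², y = 40 mm, Ī = 768 000 mm⁴.
Horizontal leg (remainder): 122 × 18, A = 2 196 mm², y = 9 mm, Ī = 59 292 mm⁴.
Centroid: ȳ = ΣA·y / ΣA = 21.277 mm.
Transfer each piece to the centroidal x-axis using Ī + A·d² with d = y − 21.277:
  vertical leg: d = 18.723 mm → contributes +1 272 781 mm⁴
  horizontal leg (remainder): d = -12.277 mm → contributes +390 296 mm⁴
Total I = 1 663 077 mm⁴.
For the y-axis: x̄ = 51.277 mm.
Repeating about the centroidal y-axis gives I_y = 7 024 197 mm⁴.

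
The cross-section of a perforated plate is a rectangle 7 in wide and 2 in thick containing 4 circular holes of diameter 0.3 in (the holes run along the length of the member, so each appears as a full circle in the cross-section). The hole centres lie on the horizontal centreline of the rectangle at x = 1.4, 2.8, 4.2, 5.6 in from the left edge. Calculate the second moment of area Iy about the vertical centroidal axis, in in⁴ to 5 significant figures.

Iy ≈ 56.472 in⁴

Decompose the section into non-overlapping parts with the origin at the bottom-left of its bounding rectangle.
Plate: 7 × 2, A = 14 in², x = 3.5 in, Ī = 57.16667 in⁴.
Hole 1 (subtracted): ⌀0.3, A = 0.07068583 in², x = 1.4 in, Ī = 0.0003976078 in⁴.
Hole 2 (subtracted): ⌀0.3, A = 0.07068583 in², x = 2.8 in, Ī = 0.0003976078 in⁴.
Hole 3 (subtracted): ⌀0.3, A = 0.07068583 in², x = 4.2 in, Ī = 0.0003976078 in⁴.
Hole 4 (subtracted): ⌀0.3, A = 0.07068583 in², x = 5.6 in, Ī = 0.0003976078 in⁴.
By symmetry the centroid is at mid-width, x̄ = 3.5 in.
Transfer each piece to the vertical centroidal axis using Ī + A·d² with d = x − 3.5:
  plate: d = 0 in → contributes +57.16667 in⁴
  hole 1: d = -2.1 in → contributes −0.3121221 in⁴
  hole 2: d = -0.7 in → contributes −0.03503367 in⁴
  hole 3: d = 0.7 in → contributes −0.03503367 in⁴
  hole 4: d = 2.1 in → contributes −0.3121221 in⁴
Total I = 56.47236 in⁴.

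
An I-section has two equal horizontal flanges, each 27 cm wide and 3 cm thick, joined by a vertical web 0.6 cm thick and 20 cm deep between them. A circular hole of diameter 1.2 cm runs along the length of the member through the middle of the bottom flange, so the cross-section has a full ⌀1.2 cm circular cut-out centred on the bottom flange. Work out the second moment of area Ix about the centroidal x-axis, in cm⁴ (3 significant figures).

Split into non-overlapping primitives; take the origin at the lower-left of the bounding box.
Bottom flange: 27 × 3, A = 81 cm², y = 1.5 cm, Ī = 60.75 cm⁴.
Web: 0.6 × 20, A = 12 cm², y = 13 cm, Ī = 400 cm⁴.
Top flange: 27 × 3, A = 81 cm², y = 24.5 cm, Ī = 60.75 cm⁴.
Hole (subtracted): ⌀1.2, A = 1.131 cm², y = 1.5 cm, Ī = 0.10179 cm⁴.
Centroid: ȳ = ΣA·y / ΣA = 13.075 cm.
Transfer each piece to the centroidal x-axis using Ī + A·d² with d = y − 13.075:
  bottom flange: d = -11.575 cm → contributes +10 914 cm⁴
  web: d = -0.075237 cm → contributes +400.07 cm⁴
  top flange: d = 11.425 cm → contributes +10 633 cm⁴
  hole: d = -11.575 cm → contributes −151.64 cm⁴
Total I = 21 795 cm⁴.

Ix ≈ 2.18 × 10⁴ cm⁴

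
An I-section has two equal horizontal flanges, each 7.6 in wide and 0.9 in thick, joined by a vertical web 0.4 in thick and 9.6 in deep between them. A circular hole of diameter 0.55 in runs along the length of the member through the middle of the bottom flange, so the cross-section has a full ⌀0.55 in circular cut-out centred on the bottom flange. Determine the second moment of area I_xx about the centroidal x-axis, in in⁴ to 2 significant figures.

I_xx ≈ 400 in⁴

Treat the section as a set of non-overlapping primitives; coordinates are from the bounding-box lower-left.
Bottom flange: 7.6 × 0.9, A = 6.84 in², y = 0.45 in, Ī = 0.4617 in⁴.
Web: 0.4 × 9.6, A = 3.84 in², y = 5.7 in, Ī = 29.49 in⁴.
Top flange: 7.6 × 0.9, A = 6.84 in², y = 10.95 in, Ī = 0.4617 in⁴.
Hole (subtracted): ⌀0.55, A = 0.2376 in², y = 0.45 in, Ī = 0.004492 in⁴.
Centroid: ȳ = ΣA·y / ΣA = 5.772 in.
Transfer each piece to the centroidal x-axis using Ī + A·d² with d = y − 5.772:
  bottom flange: d = -5.322 in → contributes +194.2 in⁴
  web: d = -0.07217 in → contributes +29.51 in⁴
  top flange: d = 5.178 in → contributes +183.8 in⁴
  hole: d = -5.322 in → contributes −6.734 in⁴
Total I = 400.8 in⁴.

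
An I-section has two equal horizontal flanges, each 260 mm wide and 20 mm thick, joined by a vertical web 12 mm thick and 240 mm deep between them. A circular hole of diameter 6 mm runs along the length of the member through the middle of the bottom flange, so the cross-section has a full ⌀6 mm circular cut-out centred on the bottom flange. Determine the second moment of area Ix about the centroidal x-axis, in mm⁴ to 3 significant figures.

Ix ≈ 1.89 × 10⁸ mm⁴

Decompose the section into non-overlapping parts with the origin at the bottom-left of its bounding rectangle.
Bottom flange: 260 × 20, A = 5 200 mm², y = 10 mm, Ī = 173 333 mm⁴.
Web: 12 × 240, A = 2 880 mm², y = 140 mm, Ī = 13 824 000 mm⁴.
Top flange: 260 × 20, A = 5 200 mm², y = 270 mm, Ī = 173 333 mm⁴.
Hole (subtracted): ⌀6, A = 28.274 mm², y = 10 mm, Ī = 63.617 mm⁴.
Centroid: ȳ = ΣA·y / ΣA = 140.28 mm.
Transfer each piece to the centroidal x-axis using Ī + A·d² with d = y − 140.28:
  bottom flange: d = -130.28 mm → contributes +88 428 741 mm⁴
  web: d = -0.27737 mm → contributes +13 824 222 mm⁴
  top flange: d = 129.72 mm → contributes +87 678 726 mm⁴
  hole: d = -130.28 mm → contributes −479 941 mm⁴
Total I = 189 451 747 mm⁴.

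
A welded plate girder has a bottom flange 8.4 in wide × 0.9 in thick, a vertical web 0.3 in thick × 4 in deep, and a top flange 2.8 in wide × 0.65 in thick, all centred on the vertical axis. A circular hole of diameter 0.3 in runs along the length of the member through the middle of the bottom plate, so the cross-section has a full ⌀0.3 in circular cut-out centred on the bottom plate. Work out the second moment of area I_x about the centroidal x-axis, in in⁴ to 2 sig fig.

I_x ≈ 38 in⁴

Decompose the section into non-overlapping parts with the origin at the bottom-left of its bounding rectangle.
Bottom plate: 8.4 × 0.9, A = 7.56 in², y = 0.45 in, Ī = 0.5103 in⁴.
Web plate: 0.3 × 4, A = 1.2 in², y = 2.9 in, Ī = 1.6 in⁴.
Top plate: 2.8 × 0.65, A = 1.82 in², y = 5.225 in, Ī = 0.06408 in⁴.
Hole (subtracted): ⌀0.3, A = 0.07069 in², y = 0.45 in, Ī = 0.0003976 in⁴.
Centroid: ȳ = ΣA·y / ΣA = 1.557 in.
Transfer each piece to the centroidal x-axis using Ī + A·d² with d = y − 1.557:
  bottom plate: d = -1.107 in → contributes +9.769 in⁴
  web plate: d = 1.343 in → contributes +3.765 in⁴
  top plate: d = 3.668 in → contributes +24.55 in⁴
  hole: d = -1.107 in → contributes −0.08697 in⁴
Total I = 38 in⁴.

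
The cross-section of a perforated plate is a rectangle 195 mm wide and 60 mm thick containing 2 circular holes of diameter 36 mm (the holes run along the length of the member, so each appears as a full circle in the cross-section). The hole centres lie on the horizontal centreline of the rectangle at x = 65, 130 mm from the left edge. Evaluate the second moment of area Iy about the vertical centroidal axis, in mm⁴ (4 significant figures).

Break the section into simple shapes (no overlaps), measuring from the bottom-left corner of the bounding box.
Plate: 195 × 60, A = 11 700 mm², x = 97.5 mm, Ī = 37 074 375 mm⁴.
Hole 1 (subtracted): ⌀36, A = 1017.88 mm², x = 65 mm, Ī = 82 448 mm⁴.
Hole 2 (subtracted): ⌀36, A = 1017.88 mm², x = 130 mm, Ī = 82 448 mm⁴.
By symmetry the centroid is at mid-width, x̄ = 97.5 mm.
Transfer each piece to the vertical centroidal axis using Ī + A·d² with d = x − 97.5:
  plate: d = 0 mm → contributes +37 074 375 mm⁴
  hole 1: d = -32.5 mm → contributes −1 157 580 mm⁴
  hole 2: d = 32.5 mm → contributes −1 157 580 mm⁴
Total I = 34 759 216 mm⁴.

Iy ≈ 3.476 × 10⁷ mm⁴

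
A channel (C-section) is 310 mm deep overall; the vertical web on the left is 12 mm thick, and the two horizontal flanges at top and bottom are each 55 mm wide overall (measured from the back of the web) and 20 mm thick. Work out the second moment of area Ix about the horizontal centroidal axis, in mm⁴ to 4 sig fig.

Split into non-overlapping primitives; take the origin at the lower-left of the bounding box.
Web: 12 × 310, A = 3 720 mm², y = 155 mm, Ī = 29 791 000 mm⁴.
Top flange (beyond web): 43 × 20, A = 860 mm², y = 300 mm, Ī = 28666.7 mm⁴.
Bottom flange (beyond web): 43 × 20, A = 860 mm², y = 10 mm, Ī = 28666.7 mm⁴.
By symmetry the centroid is at mid-height, ȳ = 155 mm.
Transfer each piece to the horizontal centroidal axis using Ī + A·d² with d = y − 155:
  web: d = 0 mm → contributes +29 791 000 mm⁴
  top flange (beyond web): d = 145 mm → contributes +18 110 167 mm⁴
  bottom flange (beyond web): d = -145 mm → contributes +18 110 167 mm⁴
Total I = 66 011 333 mm⁴.

Ix ≈ 6.601 × 10⁷ mm⁴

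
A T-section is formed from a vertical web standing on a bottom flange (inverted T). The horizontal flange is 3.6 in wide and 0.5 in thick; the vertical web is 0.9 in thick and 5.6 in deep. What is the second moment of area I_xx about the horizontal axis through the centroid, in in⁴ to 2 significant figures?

Treat the section as a set of non-overlapping primitives; coordinates are from the bounding-box lower-left.
Flange: 3.6 × 0.5, A = 1.8 in², y = 0.25 in, Ī = 0.0375 in⁴.
Web: 0.9 × 5.6, A = 5.04 in², y = 3.3 in, Ī = 13.17 in⁴.
Centroid: ȳ = ΣA·y / ΣA = 2.497 in.
Transfer each piece to the horizontal axis through the centroid using Ī + A·d² with d = y − 2.497:
  flange: d = -2.247 in → contributes +9.129 in⁴
  web: d = 0.8026 in → contributes +16.42 in⁴
Total I = 25.55 in⁴.

I_xx ≈ 26 in⁴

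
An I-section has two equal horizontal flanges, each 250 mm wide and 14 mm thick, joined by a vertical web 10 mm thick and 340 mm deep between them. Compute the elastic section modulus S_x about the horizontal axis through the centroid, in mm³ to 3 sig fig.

S_x ≈ 1.37 × 10⁶ mm³

Split into non-overlapping primitives; take the origin at the lower-left of the bounding box.
Bottom flange: 250 × 14, A = 3 500 mm², y = 7 mm, Ī = 57 167 mm⁴.
Web: 10 × 340, A = 3 400 mm², y = 184 mm, Ī = 32 753 333 mm⁴.
Top flange: 250 × 14, A = 3 500 mm², y = 361 mm, Ī = 57 167 mm⁴.
By symmetry the centroid is at mid-height, ȳ = 184 mm.
Transfer each piece to the horizontal axis through the centroid using Ī + A·d² with d = y − 184:
  bottom flange: d = -177 mm → contributes +109 708 667 mm⁴
  web: d = 0 mm → contributes +32 753 333 mm⁴
  top flange: d = 177 mm → contributes +109 708 667 mm⁴
Total I = 252 170 667 mm⁴.
Extreme fibre distance c = 184 mm; S = I/c = 1 370 493 mm³.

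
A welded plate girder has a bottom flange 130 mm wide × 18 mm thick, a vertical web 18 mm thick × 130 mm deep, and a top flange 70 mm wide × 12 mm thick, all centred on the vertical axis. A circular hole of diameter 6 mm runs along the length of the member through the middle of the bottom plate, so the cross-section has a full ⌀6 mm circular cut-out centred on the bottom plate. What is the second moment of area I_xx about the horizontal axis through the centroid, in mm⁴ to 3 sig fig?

I_xx ≈ 1.80 × 10⁷ mm⁴

Split into non-overlapping primitives; take the origin at the lower-left of the bounding box.
Bottom plate: 130 × 18, A = 2 340 mm², y = 9 mm, Ī = 63 180 mm⁴.
Web plate: 18 × 130, A = 2 340 mm², y = 83 mm, Ī = 3 295 500 mm⁴.
Top plate: 70 × 12, A = 840 mm², y = 154 mm, Ī = 10 080 mm⁴.
Hole (subtracted): ⌀6, A = 28.274 mm², y = 9 mm, Ī = 63.617 mm⁴.
Centroid: ȳ = ΣA·y / ΣA = 62.71 mm.
Transfer each piece to the horizontal axis through the centroid using Ī + A·d² with d = y − 62.71:
  bottom plate: d = -53.71 mm → contributes +6 813 501 mm⁴
  web plate: d = 20.29 mm → contributes +4 258 851 mm⁴
  top plate: d = 91.29 mm → contributes +7 010 542 mm⁴
  hole: d = -53.71 mm → contributes −81 628 mm⁴
Total I = 18 001 266 mm⁴.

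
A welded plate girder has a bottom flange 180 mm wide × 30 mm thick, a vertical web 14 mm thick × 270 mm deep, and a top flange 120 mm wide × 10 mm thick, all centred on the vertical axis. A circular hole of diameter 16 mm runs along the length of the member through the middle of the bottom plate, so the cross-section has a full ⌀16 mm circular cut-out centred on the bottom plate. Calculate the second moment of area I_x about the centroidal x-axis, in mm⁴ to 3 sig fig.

Split into non-overlapping primitives; take the origin at the lower-left of the bounding box.
Bottom plate: 180 × 30, A = 5 400 mm², y = 15 mm, Ī = 405 000 mm⁴.
Web plate: 14 × 270, A = 3 780 mm², y = 165 mm, Ī = 22 963 500 mm⁴.
Top plate: 120 × 10, A = 1 200 mm², y = 305 mm, Ī = 10 000 mm⁴.
Hole (subtracted): ⌀16, A = 201.06 mm², y = 15 mm, Ī = 3 217 mm⁴.
Centroid: ȳ = ΣA·y / ΣA = 104.89 mm.
Transfer each piece to the centroidal x-axis using Ī + A·d² with d = y − 104.89:
  bottom plate: d = -89.891 mm → contributes +44 039 600 mm⁴
  web plate: d = 60.109 mm → contributes +36 620 761 mm⁴
  top plate: d = 200.11 mm → contributes +48 062 095 mm⁴
  hole: d = -89.891 mm → contributes −1 627 894 mm⁴
Total I = 127 094 562 mm⁴.

I_x ≈ 1.27 × 10⁸ mm⁴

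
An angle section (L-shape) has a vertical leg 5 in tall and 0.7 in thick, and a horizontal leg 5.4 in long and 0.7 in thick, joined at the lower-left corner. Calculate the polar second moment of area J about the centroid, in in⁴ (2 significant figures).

J ≈ 34 in⁴

Treat the section as a set of non-overlapping primitives; coordinates are from the bounding-box lower-left.
Vertical leg: 0.7 × 5, A = 3.5 in², y = 2.5 in, Ī = 7.292 in⁴.
Horizontal leg (remainder): 4.7 × 0.7, A = 3.29 in², y = 0.35 in, Ī = 0.1343 in⁴.
Centroid: ȳ = ΣA·y / ΣA = 1.458 in.
Transfer each piece to the centroidal x-axis using Ī + A·d² with d = y − 1.458:
  vertical leg: d = 1.042 in → contributes +11.09 in⁴
  horizontal leg (remainder): d = -1.108 in → contributes +4.175 in⁴
Total I = 15.27 in⁴.
For the y-axis: x̄ = 1.658 in.
Repeating about the centroidal y-axis gives I_y = 18.56 in⁴.
Polar second moment: J = I_x + I_y = 33.83 in⁴.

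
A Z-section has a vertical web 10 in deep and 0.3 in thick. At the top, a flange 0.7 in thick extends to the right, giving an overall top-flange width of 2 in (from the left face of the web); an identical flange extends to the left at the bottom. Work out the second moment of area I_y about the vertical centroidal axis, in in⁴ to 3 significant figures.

I_y ≈ 2.98 in⁴

Decompose the section into non-overlapping parts with the origin at the bottom-left of its bounding rectangle.
Web: 0.3 × 10, A = 3 in², x = 1.85 in, Ī = 0.0225 in⁴.
Top flange (beyond web): 1.7 × 0.7, A = 1.19 in², x = 2.85 in, Ī = 0.28659 in⁴.
Bottom flange (beyond web): 1.7 × 0.7, A = 1.19 in², x = 0.85 in, Ī = 0.28659 in⁴.
Centroid: x̄ = ΣA·x / ΣA = 1.85 in.
Transfer each piece to the vertical centroidal axis using Ī + A·d² with d = x − 1.85:
  web: d = 0 in → contributes +0.0225 in⁴
  top flange (beyond web): d = 1 in → contributes +1.4766 in⁴
  bottom flange (beyond web): d = -1 in → contributes +1.4766 in⁴
Total I = 2.9757 in⁴.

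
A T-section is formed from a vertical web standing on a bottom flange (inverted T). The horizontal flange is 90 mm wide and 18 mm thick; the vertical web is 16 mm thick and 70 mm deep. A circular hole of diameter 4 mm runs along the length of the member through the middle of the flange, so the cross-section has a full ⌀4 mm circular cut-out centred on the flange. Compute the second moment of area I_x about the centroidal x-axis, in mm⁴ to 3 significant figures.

Break the section into simple shapes (no overlaps), measuring from the bottom-left corner of the bounding box.
Flange: 90 × 18, A = 1 620 mm², y = 9 mm, Ī = 43 740 mm⁴.
Web: 16 × 70, A = 1 120 mm², y = 53 mm, Ī = 457 333 mm⁴.
Hole (subtracted): ⌀4, A = 12.566 mm², y = 9 mm, Ī = 12.566 mm⁴.
Centroid: ȳ = ΣA·y / ΣA = 27.068 mm.
Transfer each piece to the centroidal x-axis using Ī + A·d² with d = y − 27.068:
  flange: d = -18.068 mm → contributes +572 609 mm⁴
  web: d = 25.932 mm → contributes +1 210 483 mm⁴
  hole: d = -18.068 mm → contributes −4 115 mm⁴
Total I = 1 778 977 mm⁴.

I_x ≈ 1.78 × 10⁶ mm⁴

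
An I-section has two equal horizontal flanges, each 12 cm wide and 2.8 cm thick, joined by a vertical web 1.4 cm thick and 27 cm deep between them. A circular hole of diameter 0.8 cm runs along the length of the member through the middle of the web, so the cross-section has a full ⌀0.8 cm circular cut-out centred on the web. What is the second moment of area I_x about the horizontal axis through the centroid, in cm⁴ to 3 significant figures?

Break the section into simple shapes (no overlaps), measuring from the bottom-left corner of the bounding box.
Bottom flange: 12 × 2.8, A = 33.6 cm², y = 1.4 cm, Ī = 21.952 cm⁴.
Web: 1.4 × 27, A = 37.8 cm², y = 16.3 cm, Ī = 2296.4 cm⁴.
Top flange: 12 × 2.8, A = 33.6 cm², y = 31.2 cm, Ī = 21.952 cm⁴.
Hole (subtracted): ⌀0.8, A = 0.50265 cm², y = 16.3 cm, Ī = 0.020106 cm⁴.
By symmetry the centroid is at mid-height, ȳ = 16.3 cm.
Transfer each piece to the horizontal axis through the centroid using Ī + A·d² with d = y − 16.3:
  bottom flange: d = -14.9 cm → contributes +7481.5 cm⁴
  web: d = 0 cm → contributes +2296.4 cm⁴
  top flange: d = 14.9 cm → contributes +7481.5 cm⁴
  hole: d = 0 cm → contributes −0.020106 cm⁴
Total I = 17 259 cm⁴.

I_x ≈ 1.73 × 10⁴ cm⁴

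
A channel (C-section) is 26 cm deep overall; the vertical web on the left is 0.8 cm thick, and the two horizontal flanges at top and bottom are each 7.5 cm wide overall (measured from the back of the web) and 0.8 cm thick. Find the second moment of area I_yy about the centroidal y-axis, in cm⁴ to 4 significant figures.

I_yy ≈ 140.7 cm⁴

Decompose the section into non-overlapping parts with the origin at the bottom-left of its bounding rectangle.
Web: 0.8 × 26, A = 20.8 cm², x = 0.4 cm, Ī = 1.10933 cm⁴.
Top flange (beyond web): 6.7 × 0.8, A = 5.36 cm², x = 4.15 cm, Ī = 20.0509 cm⁴.
Bottom flange (beyond web): 6.7 × 0.8, A = 5.36 cm², x = 4.15 cm, Ī = 20.0509 cm⁴.
Centroid: x̄ = ΣA·x / ΣA = 1.67538 cm.
Transfer each piece to the centroidal y-axis using Ī + A·d² with d = x − 1.67538:
  web: d = -1.27538 cm → contributes +34.9425 cm⁴
  top flange (beyond web): d = 2.47462 cm → contributes +52.8741 cm⁴
  bottom flange (beyond web): d = 2.47462 cm → contributes +52.8741 cm⁴
Total I = 140.691 cm⁴.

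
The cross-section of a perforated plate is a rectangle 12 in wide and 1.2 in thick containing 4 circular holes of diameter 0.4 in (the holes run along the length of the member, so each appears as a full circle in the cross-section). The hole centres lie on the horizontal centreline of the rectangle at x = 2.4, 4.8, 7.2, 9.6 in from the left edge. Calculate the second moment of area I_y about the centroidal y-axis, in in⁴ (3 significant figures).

I_y ≈ 169 in⁴

Decompose the section into non-overlapping parts with the origin at the bottom-left of its bounding rectangle.
Plate: 12 × 1.2, A = 14.4 in², x = 6 in, Ī = 172.8 in⁴.
Hole 1 (subtracted): ⌀0.4, A = 0.12566 in², x = 2.4 in, Ī = 0.0012566 in⁴.
Hole 2 (subtracted): ⌀0.4, A = 0.12566 in², x = 4.8 in, Ī = 0.0012566 in⁴.
Hole 3 (subtracted): ⌀0.4, A = 0.12566 in², x = 7.2 in, Ī = 0.0012566 in⁴.
Hole 4 (subtracted): ⌀0.4, A = 0.12566 in², x = 9.6 in, Ī = 0.0012566 in⁴.
By symmetry the centroid is at mid-width, x̄ = 6 in.
Transfer each piece to the centroidal y-axis using Ī + A·d² with d = x − 6:
  plate: d = 0 in → contributes +172.8 in⁴
  hole 1: d = -3.6 in → contributes −1.6299 in⁴
  hole 2: d = -1.2 in → contributes −0.18221 in⁴
  hole 3: d = 1.2 in → contributes −0.18221 in⁴
  hole 4: d = 3.6 in → contributes −1.6299 in⁴
Total I = 169.18 in⁴.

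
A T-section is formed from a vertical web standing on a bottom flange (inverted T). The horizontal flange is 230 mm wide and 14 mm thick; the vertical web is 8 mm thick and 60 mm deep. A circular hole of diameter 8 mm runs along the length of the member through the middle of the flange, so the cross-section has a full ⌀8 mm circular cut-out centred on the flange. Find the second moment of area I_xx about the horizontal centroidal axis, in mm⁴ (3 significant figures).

Decompose the section into non-overlapping parts with the origin at the bottom-left of its bounding rectangle.
Flange: 230 × 14, A = 3 220 mm², y = 7 mm, Ī = 52 593 mm⁴.
Web: 8 × 60, A = 480 mm², y = 44 mm, Ī = 144 000 mm⁴.
Hole (subtracted): ⌀8, A = 50.265 mm², y = 7 mm, Ī = 201.06 mm⁴.
Centroid: ȳ = ΣA·y / ΣA = 11.866 mm.
Transfer each piece to the horizontal centroidal axis using Ī + A·d² with d = y − 11.866:
  flange: d = -4.8661 mm → contributes +128 840 mm⁴
  web: d = 32.134 mm → contributes +639 642 mm⁴
  hole: d = -4.8661 mm → contributes −1391.3 mm⁴
Total I = 767 090 mm⁴.

I_xx ≈ 7.67 × 10⁵ mm⁴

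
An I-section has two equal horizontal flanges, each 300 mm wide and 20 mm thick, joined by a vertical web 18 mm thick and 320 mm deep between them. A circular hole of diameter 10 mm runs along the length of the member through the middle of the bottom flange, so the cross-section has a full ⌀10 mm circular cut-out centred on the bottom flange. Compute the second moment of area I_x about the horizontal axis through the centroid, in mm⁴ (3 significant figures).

I_x ≈ 3.94 × 10⁸ mm⁴

Treat the section as a set of non-overlapping primitives; coordinates are from the bounding-box lower-left.
Bottom flange: 300 × 20, A = 6 000 mm², y = 10 mm, Ī = 200 000 mm⁴.
Web: 18 × 320, A = 5 760 mm², y = 180 mm, Ī = 49 152 000 mm⁴.
Top flange: 300 × 20, A = 6 000 mm², y = 350 mm, Ī = 200 000 mm⁴.
Hole (subtracted): ⌀10, A = 78.54 mm², y = 10 mm, Ī = 490.87 mm⁴.
Centroid: ȳ = ΣA·y / ΣA = 180.76 mm.
Transfer each piece to the horizontal axis through the centroid using Ī + A·d² with d = y − 180.76:
  bottom flange: d = -170.76 mm → contributes +175 143 883 mm⁴
  web: d = -0.75513 mm → contributes +49 155 284 mm⁴
  top flange: d = 169.24 mm → contributes +172 062 960 mm⁴
  hole: d = -170.76 mm → contributes −2 290 501 mm⁴
Total I = 394 071 626 mm⁴.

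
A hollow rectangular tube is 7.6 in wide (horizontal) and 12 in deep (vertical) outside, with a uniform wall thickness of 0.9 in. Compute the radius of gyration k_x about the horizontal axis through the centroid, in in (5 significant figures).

Treat the section as a set of non-overlapping primitives; coordinates are from the bounding-box lower-left.
Outer rectangle: 7.6 × 12, A = 91.2 in², y = 6 in, Ī = 1094.4 in⁴.
Inner void (subtracted): 5.8 × 10.2, A = 59.16 in², y = 6 in, Ī = 512.9172 in⁴.
By symmetry the centroid is at mid-height, ȳ = 6 in.
All pieces are centred on the horizontal axis through the centroid, so I = ΣĪ (holes subtracted) = 581.4828 in⁴.
Radius of gyration: k = √(I/A) = √(581.4828 / 32.04) = 4.260123 in.

k_x ≈ 4.2601 in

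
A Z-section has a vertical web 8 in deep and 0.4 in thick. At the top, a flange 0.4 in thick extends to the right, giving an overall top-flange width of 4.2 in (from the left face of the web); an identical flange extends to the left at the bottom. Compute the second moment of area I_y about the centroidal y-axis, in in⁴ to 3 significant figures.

I_y ≈ 17.1 in⁴

Split into non-overlapping primitives; take the origin at the lower-left of the bounding box.
Web: 0.4 × 8, A = 3.2 in², x = 4 in, Ī = 0.042667 in⁴.
Top flange (beyond web): 3.8 × 0.4, A = 1.52 in², x = 6.1 in, Ī = 1.8291 in⁴.
Bottom flange (beyond web): 3.8 × 0.4, A = 1.52 in², x = 1.9 in, Ī = 1.8291 in⁴.
Centroid: x̄ = ΣA·x / ΣA = 4 in.
Transfer each piece to the centroidal y-axis using Ī + A·d² with d = x − 4:
  web: d = 0 in → contributes +0.042667 in⁴
  top flange (beyond web): d = 2.1 in → contributes +8.5323 in⁴
  bottom flange (beyond web): d = -2.1 in → contributes +8.5323 in⁴
Total I = 17.107 in⁴.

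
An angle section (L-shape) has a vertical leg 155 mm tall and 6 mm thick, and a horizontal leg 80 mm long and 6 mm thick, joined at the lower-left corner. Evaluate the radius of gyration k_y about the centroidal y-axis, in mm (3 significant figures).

k_y ≈ 22.3 mm

Split into non-overlapping primitives; take the origin at the lower-left of the bounding box.
Vertical leg: 6 × 155, A = 930 mm², x = 3 mm, Ī = 2 790 mm⁴.
Horizontal leg (remainder): 74 × 6, A = 444 mm², x = 43 mm, Ī = 202 612 mm⁴.
Centroid: x̄ = ΣA·x / ΣA = 15.926 mm.
Transfer each piece to the centroidal y-axis using Ī + A·d² with d = x − 15.926:
  vertical leg: d = -12.926 mm → contributes +158 170 mm⁴
  horizontal leg (remainder): d = 27.074 mm → contributes +528 070 mm⁴
Total I = 686 240 mm⁴.
Radius of gyration: k = √(I/A) = √(686 240 / 1 374) = 22.348 mm.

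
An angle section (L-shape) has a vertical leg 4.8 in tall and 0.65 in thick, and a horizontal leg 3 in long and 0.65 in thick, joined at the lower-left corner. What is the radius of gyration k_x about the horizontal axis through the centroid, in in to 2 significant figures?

Split into non-overlapping primitives; take the origin at the lower-left of the bounding box.
Vertical leg: 0.65 × 4.8, A = 3.12 in², y = 2.4 in, Ī = 5.99 in⁴.
Horizontal leg (remainder): 2.35 × 0.65, A = 1.528 in², y = 0.325 in, Ī = 0.05378 in⁴.
Centroid: ȳ = ΣA·y / ΣA = 1.718 in.
Transfer each piece to the horizontal axis through the centroid using Ī + A·d² with d = y − 1.718:
  vertical leg: d = 0.682 in → contributes +7.442 in⁴
  horizontal leg (remainder): d = -1.393 in → contributes +3.018 in⁴
Total I = 10.46 in⁴.
Radius of gyration: k = √(I/A) = √(10.46 / 4.648) = 1.5 in.

k_x ≈ 1.5 in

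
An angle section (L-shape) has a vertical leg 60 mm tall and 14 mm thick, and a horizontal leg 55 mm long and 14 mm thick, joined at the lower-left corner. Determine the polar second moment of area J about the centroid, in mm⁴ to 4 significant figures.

Treat the section as a set of non-overlapping primitives; coordinates are from the bounding-box lower-left.
Vertical leg: 14 × 60, A = 840 mm², y = 30 mm, Ī = 252 000 mm⁴.
Horizontal leg (remainder): 41 × 14, A = 574 mm², y = 7 mm, Ī = 9375.33 mm⁴.
Centroid: ȳ = ΣA·y / ΣA = 20.6634 mm.
Transfer each piece to the centroidal x-axis using Ī + A·d² with d = y − 20.6634:
  vertical leg: d = 9.33663 mm → contributes +325 225 mm⁴
  horizontal leg (remainder): d = -13.6634 mm → contributes +116 534 mm⁴
Total I = 441 759 mm⁴.
For the y-axis: x̄ = 18.1634 mm.
Repeating about the centroidal y-axis gives I_y = 352 002 mm⁴.
Polar second moment: J = I_x + I_y = 793 761 mm⁴.

J ≈ 7.938 × 10⁵ mm⁴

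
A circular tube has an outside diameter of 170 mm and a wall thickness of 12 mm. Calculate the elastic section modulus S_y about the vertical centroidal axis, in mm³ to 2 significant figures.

S_y ≈ 2.2 × 10⁵ mm³

Split into non-overlapping primitives; take the origin at the lower-left of the bounding box.
Outer circle: ⌀170, A = 22 698 mm², x = 85 mm, Ī = 40 998 275 mm⁴.
Bore (subtracted): ⌀146, A = 16 742 mm², x = 85 mm, Ī = 22 303 926 mm⁴.
By symmetry the centroid is at mid-width, x̄ = 85 mm.
All pieces are centred on the vertical centroidal axis, so I = ΣĪ (holes subtracted) = 18 694 349 mm⁴.
Extreme fibre distance c = 85 mm; S = I/c = 219 934 mm³.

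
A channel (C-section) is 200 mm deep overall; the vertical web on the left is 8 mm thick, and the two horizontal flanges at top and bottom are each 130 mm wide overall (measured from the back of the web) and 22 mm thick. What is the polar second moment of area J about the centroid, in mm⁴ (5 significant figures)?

J ≈ 5.9944 × 10⁷ mm⁴

Treat the section as a set of non-overlapping primitives; coordinates are from the bounding-box lower-left.
Web: 8 × 200, A = 1 600 mm², y = 100 mm, Ī = 5 333 333 mm⁴.
Top flange (beyond web): 122 × 22, A = 2 684 mm², y = 189 mm, Ī = 108254.7 mm⁴.
Bottom flange (beyond web): 122 × 22, A = 2 684 mm², y = 11 mm, Ī = 108254.7 mm⁴.
By symmetry the centroid is at mid-height, ȳ = 100 mm.
Transfer each piece to the centroidal x-axis using Ī + A·d² with d = y − 100:
  web: d = 0 mm → contributes +5 333 333 mm⁴
  top flange (beyond web): d = 89 mm → contributes +21 368 219 mm⁴
  bottom flange (beyond web): d = -89 mm → contributes +21 368 219 mm⁴
Total I = 48 069 771 mm⁴.
For the y-axis: x̄ = 54.07463 mm.
Repeating about the centroidal y-axis gives I_y = 11 874 404 mm⁴.
Polar second moment: J = I_x + I_y = 59 944 175 mm⁴.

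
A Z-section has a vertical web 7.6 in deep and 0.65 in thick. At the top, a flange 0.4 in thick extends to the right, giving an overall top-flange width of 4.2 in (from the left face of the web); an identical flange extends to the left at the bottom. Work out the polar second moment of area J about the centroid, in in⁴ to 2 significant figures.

J ≈ 76 in⁴

Decompose the section into non-overlapping parts with the origin at the bottom-left of its bounding rectangle.
Web: 0.65 × 7.6, A = 4.94 in², y = 3.8 in, Ī = 23.78 in⁴.
Top flange (beyond web): 3.55 × 0.4, A = 1.42 in², y = 7.4 in, Ī = 0.01893 in⁴.
Bottom flange (beyond web): 3.55 × 0.4, A = 1.42 in², y = 0.2 in, Ī = 0.01893 in⁴.
Centroid: ȳ = ΣA·y / ΣA = 3.8 in.
Transfer each piece to the centroidal x-axis using Ī + A·d² with d = y − 3.8:
  web: d = 0 in → contributes +23.78 in⁴
  top flange (beyond web): d = 3.6 in → contributes +18.42 in⁴
  bottom flange (beyond web): d = -3.6 in → contributes +18.42 in⁴
Total I = 60.62 in⁴.
For the y-axis: x̄ = 3.875 in.
Repeating about the centroidal y-axis gives I_y = 15.68 in⁴.
Polar second moment: J = I_x + I_y = 76.3 in⁴.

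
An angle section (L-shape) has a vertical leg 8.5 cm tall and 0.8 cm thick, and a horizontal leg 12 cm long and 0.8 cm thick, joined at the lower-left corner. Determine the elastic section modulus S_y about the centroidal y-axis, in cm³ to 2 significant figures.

S_y ≈ 28 cm³

Split into non-overlapping primitives; take the origin at the lower-left of the bounding box.
Vertical leg: 0.8 × 8.5, A = 6.8 cm², x = 0.4 cm, Ī = 0.3627 cm⁴.
Horizontal leg (remainder): 11.2 × 0.8, A = 8.96 cm², x = 6.4 cm, Ī = 93.66 cm⁴.
Centroid: x̄ = ΣA·x / ΣA = 3.811 cm.
Transfer each piece to the centroidal y-axis using Ī + A·d² with d = x − 3.811:
  vertical leg: d = -3.411 cm → contributes +79.49 cm⁴
  horizontal leg (remainder): d = 2.589 cm → contributes +153.7 cm⁴
Total I = 233.2 cm⁴.
Extreme fibre distance c = 8.189 cm; S = I/c = 28.48 cm³.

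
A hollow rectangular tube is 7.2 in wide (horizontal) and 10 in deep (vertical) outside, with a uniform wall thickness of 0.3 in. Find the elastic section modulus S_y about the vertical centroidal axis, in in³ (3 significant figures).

Split into non-overlapping primitives; take the origin at the lower-left of the bounding box.
Outer rectangle: 7.2 × 10, A = 72 in², x = 3.6 in, Ī = 311.04 in⁴.
Inner void (subtracted): 6.6 × 9.4, A = 62.04 in², x = 3.6 in, Ī = 225.21 in⁴.
By symmetry the centroid is at mid-width, x̄ = 3.6 in.
All pieces are centred on the vertical centroidal axis, so I = ΣĪ (holes subtracted) = 85.835 in⁴.
Extreme fibre distance c = 3.6 in; S = I/c = 23.843 in³.

S_y ≈ 23.8 in³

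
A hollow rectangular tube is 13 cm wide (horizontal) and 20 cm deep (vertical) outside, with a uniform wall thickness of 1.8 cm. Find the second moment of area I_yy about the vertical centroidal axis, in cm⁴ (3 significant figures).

Decompose the section into non-overlapping parts with the origin at the bottom-left of its bounding rectangle.
Outer rectangle: 13 × 20, A = 260 cm², x = 6.5 cm, Ī = 3661.7 cm⁴.
Inner void (subtracted): 9.4 × 16.4, A = 154.16 cm², x = 6.5 cm, Ī = 1135.1 cm⁴.
By symmetry the centroid is at mid-width, x̄ = 6.5 cm.
All pieces are centred on the vertical centroidal axis, so I = ΣĪ (holes subtracted) = 2526.5 cm⁴.

I_yy ≈ 2530 cm⁴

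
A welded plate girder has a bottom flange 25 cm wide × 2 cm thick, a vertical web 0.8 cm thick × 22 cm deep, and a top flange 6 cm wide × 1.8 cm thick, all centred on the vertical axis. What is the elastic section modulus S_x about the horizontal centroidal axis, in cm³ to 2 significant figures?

S_x ≈ 350 cm³

Treat the section as a set of non-overlapping primitives; coordinates are from the bounding-box lower-left.
Bottom plate: 25 × 2, A = 50 cm², y = 1 cm, Ī = 16.67 cm⁴.
Web plate: 0.8 × 22, A = 17.6 cm², y = 13 cm, Ī = 709.9 cm⁴.
Top plate: 6 × 1.8, A = 10.8 cm², y = 24.9 cm, Ī = 2.916 cm⁴.
Centroid: ȳ = ΣA·y / ΣA = 6.986 cm.
Transfer each piece to the horizontal centroidal axis using Ī + A·d² with d = y − 6.986:
  bottom plate: d = -5.986 cm → contributes +1 808 cm⁴
  web plate: d = 6.014 cm → contributes +1 346 cm⁴
  top plate: d = 17.91 cm → contributes +3 469 cm⁴
Total I = 6 623 cm⁴.
Extreme fibre distance c = 18.81 cm; S = I/c = 352.1 cm³.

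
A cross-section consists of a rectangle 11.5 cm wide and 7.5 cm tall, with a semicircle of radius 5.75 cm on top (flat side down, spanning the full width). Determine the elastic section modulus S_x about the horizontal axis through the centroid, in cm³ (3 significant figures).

Decompose the section into non-overlapping parts with the origin at the bottom-left of its bounding rectangle.
Rectangular body: 11.5 × 7.5, A = 86.25 cm², y = 3.75 cm, Ī = 404.3 cm⁴.
Semicircular cap: semicircle r = 5.75, A = 51.934 cm², y = 9.9404 cm, Ī = 119.98 cm⁴.
Centroid: ȳ = ΣA·y / ΣA = 6.0766 cm.
Transfer each piece to the horizontal axis through the centroid using Ī + A·d² with d = y − 6.0766:
  rectangular body: d = -2.3266 cm → contributes +871.16 cm⁴
  semicircular cap: d = 3.8638 cm → contributes +895.31 cm⁴
Total I = 1766.5 cm⁴.
Extreme fibre distance c = 7.1734 cm; S = I/c = 246.25 cm³.

S_x ≈ 246 cm³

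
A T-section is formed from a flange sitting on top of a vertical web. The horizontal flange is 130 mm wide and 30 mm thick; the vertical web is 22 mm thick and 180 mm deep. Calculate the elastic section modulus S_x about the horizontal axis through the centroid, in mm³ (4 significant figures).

Break the section into simple shapes (no overlaps), measuring from the bottom-left corner of the bounding box.
Flange: 130 × 30, A = 3 900 mm², y = 195 mm, Ī = 292 500 mm⁴.
Web: 22 × 180, A = 3 960 mm², y = 90 mm, Ī = 10 692 000 mm⁴.
Centroid: ȳ = ΣA·y / ΣA = 142.099 mm.
Transfer each piece to the horizontal axis through the centroid using Ī + A·d² with d = y − 142.099:
  flange: d = 52.9008 mm → contributes +11 206 614 mm⁴
  web: d = -52.0992 mm → contributes +21 440 749 mm⁴
Total I = 32 647 363 mm⁴.
Extreme fibre distance c = 142.099 mm; S = I/c = 229 750 mm³.

S_x ≈ 2.298 × 10⁵ mm³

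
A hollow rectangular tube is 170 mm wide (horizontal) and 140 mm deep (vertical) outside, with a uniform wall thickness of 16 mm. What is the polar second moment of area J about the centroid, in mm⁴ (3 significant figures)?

J ≈ 5.81 × 10⁷ mm⁴

Split into non-overlapping primitives; take the origin at the lower-left of the bounding box.
Outer rectangle: 170 × 140, A = 23 800 mm², y = 70 mm, Ī = 38 873 333 mm⁴.
Inner void (subtracted): 138 × 108, A = 14 904 mm², y = 70 mm, Ī = 14 486 688 mm⁴.
By symmetry the centroid is at mid-height, ȳ = 70 mm.
All pieces are centred on the centroidal x-axis, so I = ΣĪ (holes subtracted) = 24 386 645 mm⁴.
Repeating about the centroidal y-axis gives I_y = 33 665 685 mm⁴.
Polar second moment: J = I_x + I_y = 58 052 331 mm⁴.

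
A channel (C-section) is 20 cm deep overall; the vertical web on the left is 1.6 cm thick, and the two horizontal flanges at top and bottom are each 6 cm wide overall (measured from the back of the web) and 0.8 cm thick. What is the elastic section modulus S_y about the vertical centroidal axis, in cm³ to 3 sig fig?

S_y ≈ 15.1 cm³

Split into non-overlapping primitives; take the origin at the lower-left of the bounding box.
Web: 1.6 × 20, A = 32 cm², x = 0.8 cm, Ī = 6.8267 cm⁴.
Top flange (beyond web): 4.4 × 0.8, A = 3.52 cm², x = 3.8 cm, Ī = 5.6789 cm⁴.
Bottom flange (beyond web): 4.4 × 0.8, A = 3.52 cm², x = 3.8 cm, Ī = 5.6789 cm⁴.
Centroid: x̄ = ΣA·x / ΣA = 1.341 cm.
Transfer each piece to the vertical centroidal axis using Ī + A·d² with d = x − 1.341:
  web: d = -0.54098 cm → contributes +16.192 cm⁴
  top flange (beyond web): d = 2.459 cm → contributes +26.964 cm⁴
  bottom flange (beyond web): d = 2.459 cm → contributes +26.964 cm⁴
Total I = 70.119 cm⁴.
Extreme fibre distance c = 4.659 cm; S = I/c = 15.05 cm³.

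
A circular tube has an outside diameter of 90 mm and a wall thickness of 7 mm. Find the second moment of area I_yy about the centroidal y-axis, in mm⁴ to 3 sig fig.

I_yy ≈ 1.58 × 10⁶ mm⁴

Split into non-overlapping primitives; take the origin at the lower-left of the bounding box.
Outer circle: ⌀90, A = 6361.7 mm², x = 45 mm, Ī = 3 220 623 mm⁴.
Bore (subtracted): ⌀76, A = 4536.5 mm², x = 45 mm, Ī = 1 637 662 mm⁴.
By symmetry the centroid is at mid-width, x̄ = 45 mm.
All pieces are centred on the centroidal y-axis, so I = ΣĪ (holes subtracted) = 1 582 961 mm⁴.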